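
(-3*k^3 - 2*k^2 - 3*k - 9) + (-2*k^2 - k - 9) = -3*k^3 - 4*k^2 - 4*k - 18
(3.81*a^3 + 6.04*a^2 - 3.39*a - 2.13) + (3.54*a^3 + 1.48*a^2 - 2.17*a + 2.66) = 7.35*a^3 + 7.52*a^2 - 5.56*a + 0.53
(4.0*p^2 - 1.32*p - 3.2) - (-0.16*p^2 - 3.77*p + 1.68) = 4.16*p^2 + 2.45*p - 4.88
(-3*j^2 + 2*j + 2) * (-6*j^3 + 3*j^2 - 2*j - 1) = 18*j^5 - 21*j^4 + 5*j^2 - 6*j - 2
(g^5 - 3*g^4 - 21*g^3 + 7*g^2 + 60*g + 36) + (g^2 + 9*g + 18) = g^5 - 3*g^4 - 21*g^3 + 8*g^2 + 69*g + 54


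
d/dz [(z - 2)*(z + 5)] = 2*z + 3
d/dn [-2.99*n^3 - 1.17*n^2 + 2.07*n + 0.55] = -8.97*n^2 - 2.34*n + 2.07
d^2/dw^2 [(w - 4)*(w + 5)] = 2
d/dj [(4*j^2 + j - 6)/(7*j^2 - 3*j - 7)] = (-19*j^2 + 28*j - 25)/(49*j^4 - 42*j^3 - 89*j^2 + 42*j + 49)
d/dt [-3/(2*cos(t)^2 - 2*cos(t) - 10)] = 3*(1 - 2*cos(t))*sin(t)/(2*(sin(t)^2 + cos(t) + 4)^2)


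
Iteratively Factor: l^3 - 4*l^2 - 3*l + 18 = (l - 3)*(l^2 - l - 6) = (l - 3)^2*(l + 2)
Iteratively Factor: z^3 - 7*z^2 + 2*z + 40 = (z - 4)*(z^2 - 3*z - 10) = (z - 5)*(z - 4)*(z + 2)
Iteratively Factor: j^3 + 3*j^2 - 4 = (j + 2)*(j^2 + j - 2) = (j + 2)^2*(j - 1)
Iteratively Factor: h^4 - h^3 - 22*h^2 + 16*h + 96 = (h - 4)*(h^3 + 3*h^2 - 10*h - 24) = (h - 4)*(h + 2)*(h^2 + h - 12) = (h - 4)*(h + 2)*(h + 4)*(h - 3)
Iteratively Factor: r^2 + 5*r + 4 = (r + 4)*(r + 1)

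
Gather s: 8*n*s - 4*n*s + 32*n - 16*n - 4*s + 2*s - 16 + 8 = 16*n + s*(4*n - 2) - 8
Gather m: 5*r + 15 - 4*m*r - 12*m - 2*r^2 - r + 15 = m*(-4*r - 12) - 2*r^2 + 4*r + 30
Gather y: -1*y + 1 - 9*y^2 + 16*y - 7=-9*y^2 + 15*y - 6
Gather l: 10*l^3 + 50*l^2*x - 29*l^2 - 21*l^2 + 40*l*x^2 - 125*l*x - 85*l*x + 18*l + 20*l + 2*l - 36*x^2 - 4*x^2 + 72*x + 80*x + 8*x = 10*l^3 + l^2*(50*x - 50) + l*(40*x^2 - 210*x + 40) - 40*x^2 + 160*x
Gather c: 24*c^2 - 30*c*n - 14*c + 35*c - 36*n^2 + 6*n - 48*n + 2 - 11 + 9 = 24*c^2 + c*(21 - 30*n) - 36*n^2 - 42*n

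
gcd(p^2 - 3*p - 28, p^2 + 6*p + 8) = p + 4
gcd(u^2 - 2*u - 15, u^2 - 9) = u + 3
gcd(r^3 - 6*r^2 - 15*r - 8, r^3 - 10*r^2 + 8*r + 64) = r - 8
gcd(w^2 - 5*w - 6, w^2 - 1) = w + 1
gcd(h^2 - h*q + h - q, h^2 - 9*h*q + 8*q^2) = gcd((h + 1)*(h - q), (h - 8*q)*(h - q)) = -h + q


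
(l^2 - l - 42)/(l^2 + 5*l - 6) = (l - 7)/(l - 1)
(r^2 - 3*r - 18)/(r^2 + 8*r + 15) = (r - 6)/(r + 5)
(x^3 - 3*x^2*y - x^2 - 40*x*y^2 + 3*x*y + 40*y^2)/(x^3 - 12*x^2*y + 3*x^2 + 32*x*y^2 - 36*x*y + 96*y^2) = (x^2 + 5*x*y - x - 5*y)/(x^2 - 4*x*y + 3*x - 12*y)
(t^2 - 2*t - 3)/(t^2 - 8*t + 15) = (t + 1)/(t - 5)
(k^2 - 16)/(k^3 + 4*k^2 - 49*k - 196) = (k - 4)/(k^2 - 49)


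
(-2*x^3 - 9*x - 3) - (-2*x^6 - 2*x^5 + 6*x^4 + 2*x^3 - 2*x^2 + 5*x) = 2*x^6 + 2*x^5 - 6*x^4 - 4*x^3 + 2*x^2 - 14*x - 3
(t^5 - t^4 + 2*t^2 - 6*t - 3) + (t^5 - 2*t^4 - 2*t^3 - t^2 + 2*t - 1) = 2*t^5 - 3*t^4 - 2*t^3 + t^2 - 4*t - 4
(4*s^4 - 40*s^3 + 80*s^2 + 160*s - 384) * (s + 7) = 4*s^5 - 12*s^4 - 200*s^3 + 720*s^2 + 736*s - 2688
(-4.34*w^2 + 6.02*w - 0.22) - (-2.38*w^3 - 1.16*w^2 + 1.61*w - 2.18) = 2.38*w^3 - 3.18*w^2 + 4.41*w + 1.96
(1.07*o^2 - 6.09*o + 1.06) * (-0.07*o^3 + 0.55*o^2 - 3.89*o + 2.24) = -0.0749*o^5 + 1.0148*o^4 - 7.586*o^3 + 26.6699*o^2 - 17.765*o + 2.3744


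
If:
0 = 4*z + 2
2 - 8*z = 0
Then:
No Solution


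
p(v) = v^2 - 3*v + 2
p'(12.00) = 21.00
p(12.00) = 110.00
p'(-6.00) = -15.00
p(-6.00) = 56.00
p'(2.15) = 1.30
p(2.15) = 0.17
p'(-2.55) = -8.10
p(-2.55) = 16.15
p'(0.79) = -1.42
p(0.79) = 0.25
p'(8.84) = 14.68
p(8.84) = 53.63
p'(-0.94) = -4.88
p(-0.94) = 5.70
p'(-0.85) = -4.70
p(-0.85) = 5.27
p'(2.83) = 2.66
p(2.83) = 1.52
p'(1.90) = 0.80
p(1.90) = -0.09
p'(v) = 2*v - 3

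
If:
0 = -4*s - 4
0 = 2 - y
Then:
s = -1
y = 2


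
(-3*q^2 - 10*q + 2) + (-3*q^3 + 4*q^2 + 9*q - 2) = -3*q^3 + q^2 - q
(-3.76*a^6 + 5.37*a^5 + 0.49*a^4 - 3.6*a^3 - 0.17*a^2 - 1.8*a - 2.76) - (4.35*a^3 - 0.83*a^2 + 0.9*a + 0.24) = -3.76*a^6 + 5.37*a^5 + 0.49*a^4 - 7.95*a^3 + 0.66*a^2 - 2.7*a - 3.0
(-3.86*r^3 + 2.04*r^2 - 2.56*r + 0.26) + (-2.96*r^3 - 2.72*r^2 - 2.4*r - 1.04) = -6.82*r^3 - 0.68*r^2 - 4.96*r - 0.78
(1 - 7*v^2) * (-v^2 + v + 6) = 7*v^4 - 7*v^3 - 43*v^2 + v + 6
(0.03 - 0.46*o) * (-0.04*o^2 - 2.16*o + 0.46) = 0.0184*o^3 + 0.9924*o^2 - 0.2764*o + 0.0138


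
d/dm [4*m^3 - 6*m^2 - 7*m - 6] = 12*m^2 - 12*m - 7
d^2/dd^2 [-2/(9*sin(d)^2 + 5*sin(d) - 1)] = 2*(324*sin(d)^4 + 135*sin(d)^3 - 425*sin(d)^2 - 265*sin(d) - 68)/(9*sin(d)^2 + 5*sin(d) - 1)^3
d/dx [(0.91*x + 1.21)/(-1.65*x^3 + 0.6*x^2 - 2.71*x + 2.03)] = (3.003*x^3 + 5.4435*x^2 - 1.452*x + 5.1264)/(2.7225*x^6 - 1.98*x^5 + 9.303*x^4 - 9.951*x^3 + 9.7801*x^2 - 11.0026*x + 4.1209)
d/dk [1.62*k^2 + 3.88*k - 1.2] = 3.24*k + 3.88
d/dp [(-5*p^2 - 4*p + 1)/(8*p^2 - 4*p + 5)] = 2*(26*p^2 - 33*p - 8)/(64*p^4 - 64*p^3 + 96*p^2 - 40*p + 25)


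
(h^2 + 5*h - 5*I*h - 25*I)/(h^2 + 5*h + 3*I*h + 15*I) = (h - 5*I)/(h + 3*I)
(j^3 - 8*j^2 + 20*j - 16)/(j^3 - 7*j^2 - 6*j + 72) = (j^2 - 4*j + 4)/(j^2 - 3*j - 18)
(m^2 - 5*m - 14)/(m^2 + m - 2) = (m - 7)/(m - 1)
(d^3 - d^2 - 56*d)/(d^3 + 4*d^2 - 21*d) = (d - 8)/(d - 3)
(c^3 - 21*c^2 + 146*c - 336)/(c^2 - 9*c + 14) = (c^2 - 14*c + 48)/(c - 2)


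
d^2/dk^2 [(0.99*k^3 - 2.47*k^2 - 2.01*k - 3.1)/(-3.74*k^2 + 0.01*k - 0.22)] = (-2.8421709430404e-14*k^5 + 58.043854*k^3 + 247.988532*k^2 - 10.906104*k - 4.8528)/(52.313624*k^6 - 0.419628*k^5 + 9.232938*k^4 - 0.049369*k^3 + 0.543114*k^2 - 0.001452*k + 0.010648)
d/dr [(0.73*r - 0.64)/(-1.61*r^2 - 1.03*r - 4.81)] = (1.1753*r^2 - 2.0608*r - 4.1705)/(2.5921*r^4 + 3.3166*r^3 + 16.5491*r^2 + 9.9086*r + 23.1361)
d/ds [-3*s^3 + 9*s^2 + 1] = 9*s*(2 - s)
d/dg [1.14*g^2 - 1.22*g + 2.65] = 2.28*g - 1.22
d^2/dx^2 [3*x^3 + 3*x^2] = 18*x + 6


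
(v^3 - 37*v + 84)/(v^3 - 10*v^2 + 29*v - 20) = (v^2 + 4*v - 21)/(v^2 - 6*v + 5)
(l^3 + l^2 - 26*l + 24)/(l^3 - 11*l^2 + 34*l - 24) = (l + 6)/(l - 6)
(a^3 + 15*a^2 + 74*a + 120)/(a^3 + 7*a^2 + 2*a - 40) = (a + 6)/(a - 2)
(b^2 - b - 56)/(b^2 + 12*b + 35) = (b - 8)/(b + 5)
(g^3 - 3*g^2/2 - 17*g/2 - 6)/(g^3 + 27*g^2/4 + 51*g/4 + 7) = 2*(2*g^2 - 5*g - 12)/(4*g^2 + 23*g + 28)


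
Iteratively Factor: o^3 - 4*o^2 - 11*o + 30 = (o + 3)*(o^2 - 7*o + 10) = (o - 2)*(o + 3)*(o - 5)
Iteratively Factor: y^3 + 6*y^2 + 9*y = (y)*(y^2 + 6*y + 9) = y*(y + 3)*(y + 3)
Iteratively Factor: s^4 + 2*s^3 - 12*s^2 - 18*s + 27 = (s + 3)*(s^3 - s^2 - 9*s + 9) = (s - 3)*(s + 3)*(s^2 + 2*s - 3) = (s - 3)*(s + 3)^2*(s - 1)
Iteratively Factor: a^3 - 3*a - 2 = (a - 2)*(a^2 + 2*a + 1) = (a - 2)*(a + 1)*(a + 1)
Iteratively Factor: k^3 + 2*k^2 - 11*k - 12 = (k + 4)*(k^2 - 2*k - 3) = (k - 3)*(k + 4)*(k + 1)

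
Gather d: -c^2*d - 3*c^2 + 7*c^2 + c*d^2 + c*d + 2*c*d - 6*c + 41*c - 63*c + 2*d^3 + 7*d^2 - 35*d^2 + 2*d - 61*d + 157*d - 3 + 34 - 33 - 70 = 4*c^2 - 28*c + 2*d^3 + d^2*(c - 28) + d*(-c^2 + 3*c + 98) - 72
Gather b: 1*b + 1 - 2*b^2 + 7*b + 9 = -2*b^2 + 8*b + 10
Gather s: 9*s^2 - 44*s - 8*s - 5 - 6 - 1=9*s^2 - 52*s - 12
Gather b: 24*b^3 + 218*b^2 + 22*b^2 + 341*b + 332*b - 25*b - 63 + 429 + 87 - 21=24*b^3 + 240*b^2 + 648*b + 432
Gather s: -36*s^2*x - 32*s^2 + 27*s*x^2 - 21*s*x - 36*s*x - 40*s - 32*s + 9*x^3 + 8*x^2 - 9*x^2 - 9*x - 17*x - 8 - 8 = s^2*(-36*x - 32) + s*(27*x^2 - 57*x - 72) + 9*x^3 - x^2 - 26*x - 16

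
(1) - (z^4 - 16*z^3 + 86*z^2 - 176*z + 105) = -z^4 + 16*z^3 - 86*z^2 + 176*z - 104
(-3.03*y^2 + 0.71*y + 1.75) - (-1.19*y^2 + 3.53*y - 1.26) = -1.84*y^2 - 2.82*y + 3.01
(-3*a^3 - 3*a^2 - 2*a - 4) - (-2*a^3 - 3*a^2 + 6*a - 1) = -a^3 - 8*a - 3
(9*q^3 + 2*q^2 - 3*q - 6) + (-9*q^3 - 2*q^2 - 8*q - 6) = -11*q - 12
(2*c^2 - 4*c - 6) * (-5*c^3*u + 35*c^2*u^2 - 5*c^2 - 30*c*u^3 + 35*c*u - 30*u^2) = -10*c^5*u + 70*c^4*u^2 + 20*c^4*u - 10*c^4 - 60*c^3*u^3 - 140*c^3*u^2 + 100*c^3*u + 20*c^3 + 120*c^2*u^3 - 270*c^2*u^2 - 140*c^2*u + 30*c^2 + 180*c*u^3 + 120*c*u^2 - 210*c*u + 180*u^2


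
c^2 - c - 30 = (c - 6)*(c + 5)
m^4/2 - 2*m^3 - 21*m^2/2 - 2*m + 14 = (m/2 + 1)*(m - 7)*(m - 1)*(m + 2)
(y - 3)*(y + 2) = y^2 - y - 6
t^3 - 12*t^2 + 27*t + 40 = (t - 8)*(t - 5)*(t + 1)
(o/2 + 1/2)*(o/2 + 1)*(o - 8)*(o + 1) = o^4/4 - o^3 - 27*o^2/4 - 19*o/2 - 4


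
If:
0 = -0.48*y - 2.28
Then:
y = -4.75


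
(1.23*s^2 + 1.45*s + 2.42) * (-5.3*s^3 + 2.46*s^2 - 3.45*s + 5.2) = -6.519*s^5 - 4.6592*s^4 - 13.5025*s^3 + 7.3467*s^2 - 0.809*s + 12.584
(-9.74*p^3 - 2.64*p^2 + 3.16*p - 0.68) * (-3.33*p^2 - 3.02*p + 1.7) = 32.4342*p^5 + 38.206*p^4 - 19.108*p^3 - 11.7668*p^2 + 7.4256*p - 1.156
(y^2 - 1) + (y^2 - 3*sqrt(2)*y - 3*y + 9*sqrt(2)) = 2*y^2 - 3*sqrt(2)*y - 3*y - 1 + 9*sqrt(2)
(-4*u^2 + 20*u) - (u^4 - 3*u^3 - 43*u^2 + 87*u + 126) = -u^4 + 3*u^3 + 39*u^2 - 67*u - 126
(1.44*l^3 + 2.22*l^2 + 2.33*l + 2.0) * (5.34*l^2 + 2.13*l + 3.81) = 7.6896*l^5 + 14.922*l^4 + 22.6572*l^3 + 24.1011*l^2 + 13.1373*l + 7.62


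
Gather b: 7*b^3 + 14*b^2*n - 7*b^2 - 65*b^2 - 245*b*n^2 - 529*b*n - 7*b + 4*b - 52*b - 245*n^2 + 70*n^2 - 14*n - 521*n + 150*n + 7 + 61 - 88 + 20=7*b^3 + b^2*(14*n - 72) + b*(-245*n^2 - 529*n - 55) - 175*n^2 - 385*n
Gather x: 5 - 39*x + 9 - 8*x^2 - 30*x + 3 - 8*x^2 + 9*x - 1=-16*x^2 - 60*x + 16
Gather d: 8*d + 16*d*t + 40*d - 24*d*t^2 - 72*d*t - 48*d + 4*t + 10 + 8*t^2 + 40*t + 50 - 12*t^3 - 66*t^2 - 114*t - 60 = d*(-24*t^2 - 56*t) - 12*t^3 - 58*t^2 - 70*t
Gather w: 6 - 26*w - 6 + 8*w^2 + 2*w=8*w^2 - 24*w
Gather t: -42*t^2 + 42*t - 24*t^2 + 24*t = -66*t^2 + 66*t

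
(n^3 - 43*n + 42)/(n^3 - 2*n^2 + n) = (n^2 + n - 42)/(n*(n - 1))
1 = 1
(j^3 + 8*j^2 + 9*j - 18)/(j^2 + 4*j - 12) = (j^2 + 2*j - 3)/(j - 2)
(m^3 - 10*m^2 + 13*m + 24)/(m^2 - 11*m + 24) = m + 1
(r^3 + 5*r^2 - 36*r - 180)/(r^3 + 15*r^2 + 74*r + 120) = (r - 6)/(r + 4)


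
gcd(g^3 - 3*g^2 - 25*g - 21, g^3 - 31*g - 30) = g + 1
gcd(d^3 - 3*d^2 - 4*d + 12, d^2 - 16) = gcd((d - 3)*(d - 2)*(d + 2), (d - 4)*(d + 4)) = 1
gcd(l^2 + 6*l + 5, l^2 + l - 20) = l + 5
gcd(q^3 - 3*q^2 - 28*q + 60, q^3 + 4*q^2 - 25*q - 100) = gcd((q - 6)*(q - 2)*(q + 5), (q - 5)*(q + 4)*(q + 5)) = q + 5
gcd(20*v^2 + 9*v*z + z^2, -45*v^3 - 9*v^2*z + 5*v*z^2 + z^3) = 5*v + z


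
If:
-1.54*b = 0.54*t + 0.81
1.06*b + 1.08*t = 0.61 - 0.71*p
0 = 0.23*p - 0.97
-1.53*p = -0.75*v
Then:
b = 0.38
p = 4.22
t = -2.58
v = 8.60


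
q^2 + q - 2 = (q - 1)*(q + 2)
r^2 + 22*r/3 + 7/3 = (r + 1/3)*(r + 7)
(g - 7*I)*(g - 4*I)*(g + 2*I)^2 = g^4 - 7*I*g^3 + 12*g^2 - 68*I*g + 112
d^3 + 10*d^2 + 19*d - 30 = (d - 1)*(d + 5)*(d + 6)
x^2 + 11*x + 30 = (x + 5)*(x + 6)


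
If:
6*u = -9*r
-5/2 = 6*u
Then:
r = 5/18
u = -5/12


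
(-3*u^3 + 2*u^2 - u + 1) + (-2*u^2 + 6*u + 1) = -3*u^3 + 5*u + 2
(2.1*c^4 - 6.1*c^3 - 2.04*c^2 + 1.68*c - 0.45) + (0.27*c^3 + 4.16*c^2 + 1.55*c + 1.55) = 2.1*c^4 - 5.83*c^3 + 2.12*c^2 + 3.23*c + 1.1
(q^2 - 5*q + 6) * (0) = 0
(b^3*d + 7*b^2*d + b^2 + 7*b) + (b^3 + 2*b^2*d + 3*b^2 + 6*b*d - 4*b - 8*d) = b^3*d + b^3 + 9*b^2*d + 4*b^2 + 6*b*d + 3*b - 8*d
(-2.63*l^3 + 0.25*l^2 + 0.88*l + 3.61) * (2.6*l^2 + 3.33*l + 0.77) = -6.838*l^5 - 8.1079*l^4 + 1.0954*l^3 + 12.5089*l^2 + 12.6989*l + 2.7797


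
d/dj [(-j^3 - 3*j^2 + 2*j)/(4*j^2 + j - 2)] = (-4*j^4 - 2*j^3 - 5*j^2 + 12*j - 4)/(16*j^4 + 8*j^3 - 15*j^2 - 4*j + 4)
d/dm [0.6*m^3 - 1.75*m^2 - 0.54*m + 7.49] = 1.8*m^2 - 3.5*m - 0.54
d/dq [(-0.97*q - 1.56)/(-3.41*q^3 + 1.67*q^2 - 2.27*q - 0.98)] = (-6.6154*q^3 - 14.3389*q^2 + 5.2104*q - 2.5906)/(11.6281*q^6 - 11.3894*q^5 + 18.2703*q^4 - 0.898199999999999*q^3 + 1.8797*q^2 + 4.4492*q + 0.9604)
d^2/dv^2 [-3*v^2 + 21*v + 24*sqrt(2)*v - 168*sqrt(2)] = -6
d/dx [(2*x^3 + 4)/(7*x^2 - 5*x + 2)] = 2*(3*x^2*(7*x^2 - 5*x + 2) - (14*x - 5)*(x^3 + 2))/(7*x^2 - 5*x + 2)^2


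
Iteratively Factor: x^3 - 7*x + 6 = (x - 2)*(x^2 + 2*x - 3) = (x - 2)*(x - 1)*(x + 3)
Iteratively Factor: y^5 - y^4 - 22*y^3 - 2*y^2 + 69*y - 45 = (y - 5)*(y^4 + 4*y^3 - 2*y^2 - 12*y + 9) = (y - 5)*(y - 1)*(y^3 + 5*y^2 + 3*y - 9) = (y - 5)*(y - 1)*(y + 3)*(y^2 + 2*y - 3) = (y - 5)*(y - 1)*(y + 3)^2*(y - 1)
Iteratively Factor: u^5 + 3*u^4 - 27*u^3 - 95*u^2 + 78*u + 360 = (u - 5)*(u^4 + 8*u^3 + 13*u^2 - 30*u - 72) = (u - 5)*(u + 4)*(u^3 + 4*u^2 - 3*u - 18) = (u - 5)*(u - 2)*(u + 4)*(u^2 + 6*u + 9) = (u - 5)*(u - 2)*(u + 3)*(u + 4)*(u + 3)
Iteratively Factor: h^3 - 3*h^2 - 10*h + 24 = (h + 3)*(h^2 - 6*h + 8) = (h - 2)*(h + 3)*(h - 4)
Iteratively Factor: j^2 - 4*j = (j - 4)*(j)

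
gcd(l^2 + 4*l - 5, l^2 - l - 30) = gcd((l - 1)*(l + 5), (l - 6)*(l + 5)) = l + 5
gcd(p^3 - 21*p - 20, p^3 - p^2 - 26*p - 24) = p^2 + 5*p + 4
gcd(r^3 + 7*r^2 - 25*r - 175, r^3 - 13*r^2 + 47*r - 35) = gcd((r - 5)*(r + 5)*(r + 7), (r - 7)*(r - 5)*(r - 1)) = r - 5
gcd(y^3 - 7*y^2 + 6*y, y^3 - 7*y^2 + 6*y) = y^3 - 7*y^2 + 6*y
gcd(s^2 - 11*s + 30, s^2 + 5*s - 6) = 1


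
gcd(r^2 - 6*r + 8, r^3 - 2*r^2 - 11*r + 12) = r - 4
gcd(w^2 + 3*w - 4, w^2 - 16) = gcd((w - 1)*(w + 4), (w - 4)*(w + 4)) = w + 4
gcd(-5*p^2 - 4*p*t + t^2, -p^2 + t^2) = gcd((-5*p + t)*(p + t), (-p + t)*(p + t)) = p + t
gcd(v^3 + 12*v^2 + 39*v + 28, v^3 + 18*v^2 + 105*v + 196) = v^2 + 11*v + 28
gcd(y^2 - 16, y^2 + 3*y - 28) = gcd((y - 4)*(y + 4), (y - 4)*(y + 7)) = y - 4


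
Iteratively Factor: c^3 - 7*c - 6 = (c + 2)*(c^2 - 2*c - 3) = (c - 3)*(c + 2)*(c + 1)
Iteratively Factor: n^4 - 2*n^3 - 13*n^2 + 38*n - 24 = (n - 2)*(n^3 - 13*n + 12) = (n - 2)*(n - 1)*(n^2 + n - 12) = (n - 2)*(n - 1)*(n + 4)*(n - 3)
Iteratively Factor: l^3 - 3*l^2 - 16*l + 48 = (l + 4)*(l^2 - 7*l + 12) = (l - 3)*(l + 4)*(l - 4)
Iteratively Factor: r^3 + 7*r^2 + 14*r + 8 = (r + 1)*(r^2 + 6*r + 8) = (r + 1)*(r + 2)*(r + 4)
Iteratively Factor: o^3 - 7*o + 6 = (o - 1)*(o^2 + o - 6) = (o - 2)*(o - 1)*(o + 3)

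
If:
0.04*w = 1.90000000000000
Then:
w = 47.50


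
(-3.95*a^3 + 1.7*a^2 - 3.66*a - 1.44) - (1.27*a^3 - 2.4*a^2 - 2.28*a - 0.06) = -5.22*a^3 + 4.1*a^2 - 1.38*a - 1.38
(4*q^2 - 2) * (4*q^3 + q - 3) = 16*q^5 - 4*q^3 - 12*q^2 - 2*q + 6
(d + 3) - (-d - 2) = 2*d + 5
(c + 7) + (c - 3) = 2*c + 4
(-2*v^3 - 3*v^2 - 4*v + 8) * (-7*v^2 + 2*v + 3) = 14*v^5 + 17*v^4 + 16*v^3 - 73*v^2 + 4*v + 24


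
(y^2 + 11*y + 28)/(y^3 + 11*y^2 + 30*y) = (y^2 + 11*y + 28)/(y*(y^2 + 11*y + 30))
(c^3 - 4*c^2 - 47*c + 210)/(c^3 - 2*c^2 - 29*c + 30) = (c^2 + 2*c - 35)/(c^2 + 4*c - 5)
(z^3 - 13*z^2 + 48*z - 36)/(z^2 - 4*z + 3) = (z^2 - 12*z + 36)/(z - 3)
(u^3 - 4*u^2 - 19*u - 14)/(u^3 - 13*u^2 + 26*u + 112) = (u + 1)/(u - 8)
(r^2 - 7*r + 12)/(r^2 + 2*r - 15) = (r - 4)/(r + 5)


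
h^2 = h^2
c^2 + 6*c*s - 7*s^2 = (c - s)*(c + 7*s)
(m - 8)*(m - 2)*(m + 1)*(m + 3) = m^4 - 6*m^3 - 21*m^2 + 34*m + 48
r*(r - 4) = r^2 - 4*r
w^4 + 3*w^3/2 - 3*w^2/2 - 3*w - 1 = (w + 1/2)*(w + 1)*(w - sqrt(2))*(w + sqrt(2))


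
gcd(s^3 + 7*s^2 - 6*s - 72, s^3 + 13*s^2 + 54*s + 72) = s^2 + 10*s + 24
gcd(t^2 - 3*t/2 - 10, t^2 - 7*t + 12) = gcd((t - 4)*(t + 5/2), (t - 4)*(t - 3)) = t - 4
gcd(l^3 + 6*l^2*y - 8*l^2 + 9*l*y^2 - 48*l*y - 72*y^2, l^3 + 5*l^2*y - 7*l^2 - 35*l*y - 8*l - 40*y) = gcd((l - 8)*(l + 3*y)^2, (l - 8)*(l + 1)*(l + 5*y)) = l - 8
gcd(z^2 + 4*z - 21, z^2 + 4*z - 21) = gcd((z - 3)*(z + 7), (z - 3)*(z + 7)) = z^2 + 4*z - 21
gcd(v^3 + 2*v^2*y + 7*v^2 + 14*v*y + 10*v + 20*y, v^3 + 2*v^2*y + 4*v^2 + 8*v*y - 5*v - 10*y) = v^2 + 2*v*y + 5*v + 10*y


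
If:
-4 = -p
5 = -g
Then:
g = -5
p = 4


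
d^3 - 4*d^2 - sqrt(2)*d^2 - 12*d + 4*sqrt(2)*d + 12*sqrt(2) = (d - 6)*(d + 2)*(d - sqrt(2))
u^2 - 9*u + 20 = (u - 5)*(u - 4)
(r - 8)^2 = r^2 - 16*r + 64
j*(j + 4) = j^2 + 4*j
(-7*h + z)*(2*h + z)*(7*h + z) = -98*h^3 - 49*h^2*z + 2*h*z^2 + z^3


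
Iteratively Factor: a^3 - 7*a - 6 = (a + 1)*(a^2 - a - 6) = (a - 3)*(a + 1)*(a + 2)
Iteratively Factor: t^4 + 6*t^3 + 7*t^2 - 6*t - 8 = (t + 1)*(t^3 + 5*t^2 + 2*t - 8) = (t + 1)*(t + 2)*(t^2 + 3*t - 4) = (t - 1)*(t + 1)*(t + 2)*(t + 4)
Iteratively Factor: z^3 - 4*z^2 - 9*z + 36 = (z - 3)*(z^2 - z - 12) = (z - 4)*(z - 3)*(z + 3)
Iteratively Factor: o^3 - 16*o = (o + 4)*(o^2 - 4*o) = (o - 4)*(o + 4)*(o)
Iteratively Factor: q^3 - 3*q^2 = (q)*(q^2 - 3*q) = q^2*(q - 3)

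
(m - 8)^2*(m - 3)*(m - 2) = m^4 - 21*m^3 + 150*m^2 - 416*m + 384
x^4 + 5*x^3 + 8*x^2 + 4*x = x*(x + 1)*(x + 2)^2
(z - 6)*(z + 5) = z^2 - z - 30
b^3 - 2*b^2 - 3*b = b*(b - 3)*(b + 1)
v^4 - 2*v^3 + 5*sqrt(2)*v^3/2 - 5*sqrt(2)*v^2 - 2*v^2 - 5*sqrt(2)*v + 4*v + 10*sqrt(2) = (v - 2)*(v - sqrt(2))*(v + sqrt(2))*(v + 5*sqrt(2)/2)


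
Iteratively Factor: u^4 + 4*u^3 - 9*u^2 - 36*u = (u - 3)*(u^3 + 7*u^2 + 12*u) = (u - 3)*(u + 3)*(u^2 + 4*u) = (u - 3)*(u + 3)*(u + 4)*(u)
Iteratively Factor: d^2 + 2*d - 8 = (d - 2)*(d + 4)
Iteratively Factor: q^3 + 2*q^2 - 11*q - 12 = (q + 4)*(q^2 - 2*q - 3) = (q + 1)*(q + 4)*(q - 3)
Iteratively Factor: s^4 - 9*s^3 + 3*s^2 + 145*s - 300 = (s - 5)*(s^3 - 4*s^2 - 17*s + 60) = (s - 5)^2*(s^2 + s - 12) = (s - 5)^2*(s - 3)*(s + 4)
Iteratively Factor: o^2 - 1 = (o - 1)*(o + 1)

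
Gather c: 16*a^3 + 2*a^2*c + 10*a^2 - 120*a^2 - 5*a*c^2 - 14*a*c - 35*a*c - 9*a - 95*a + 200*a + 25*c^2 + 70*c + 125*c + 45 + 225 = 16*a^3 - 110*a^2 + 96*a + c^2*(25 - 5*a) + c*(2*a^2 - 49*a + 195) + 270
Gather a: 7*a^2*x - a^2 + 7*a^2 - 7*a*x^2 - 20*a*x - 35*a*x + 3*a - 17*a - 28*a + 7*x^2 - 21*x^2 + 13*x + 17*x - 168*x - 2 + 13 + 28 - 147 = a^2*(7*x + 6) + a*(-7*x^2 - 55*x - 42) - 14*x^2 - 138*x - 108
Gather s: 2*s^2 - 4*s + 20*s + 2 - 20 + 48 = 2*s^2 + 16*s + 30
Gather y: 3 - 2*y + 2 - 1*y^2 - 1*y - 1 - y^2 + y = -2*y^2 - 2*y + 4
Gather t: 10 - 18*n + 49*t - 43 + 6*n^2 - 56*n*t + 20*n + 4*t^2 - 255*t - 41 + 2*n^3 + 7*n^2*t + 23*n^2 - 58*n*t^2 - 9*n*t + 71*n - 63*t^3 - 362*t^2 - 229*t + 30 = 2*n^3 + 29*n^2 + 73*n - 63*t^3 + t^2*(-58*n - 358) + t*(7*n^2 - 65*n - 435) - 44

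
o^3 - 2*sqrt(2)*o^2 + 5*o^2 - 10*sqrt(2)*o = o*(o + 5)*(o - 2*sqrt(2))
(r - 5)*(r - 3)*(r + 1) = r^3 - 7*r^2 + 7*r + 15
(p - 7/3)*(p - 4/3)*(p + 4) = p^3 + p^2/3 - 104*p/9 + 112/9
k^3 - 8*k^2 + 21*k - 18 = (k - 3)^2*(k - 2)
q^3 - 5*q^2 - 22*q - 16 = (q - 8)*(q + 1)*(q + 2)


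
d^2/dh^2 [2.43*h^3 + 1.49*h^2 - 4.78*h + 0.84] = 14.58*h + 2.98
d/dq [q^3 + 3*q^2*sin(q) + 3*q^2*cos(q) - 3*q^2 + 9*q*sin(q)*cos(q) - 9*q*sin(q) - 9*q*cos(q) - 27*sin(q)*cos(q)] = 3*sqrt(2)*q^2*cos(q + pi/4) + 3*q^2 + 15*q*sin(q) - 3*q*cos(q) + 9*q*cos(2*q) - 6*q + 9*sin(2*q)/2 - 9*sqrt(2)*sin(q + pi/4) - 27*cos(2*q)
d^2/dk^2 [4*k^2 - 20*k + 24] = 8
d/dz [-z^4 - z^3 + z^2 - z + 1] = -4*z^3 - 3*z^2 + 2*z - 1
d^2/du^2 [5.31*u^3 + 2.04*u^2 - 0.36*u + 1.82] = 31.86*u + 4.08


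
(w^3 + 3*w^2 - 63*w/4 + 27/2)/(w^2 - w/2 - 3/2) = (w^2 + 9*w/2 - 9)/(w + 1)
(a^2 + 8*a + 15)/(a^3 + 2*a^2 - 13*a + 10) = (a + 3)/(a^2 - 3*a + 2)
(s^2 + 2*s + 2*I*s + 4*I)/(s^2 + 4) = (s + 2)/(s - 2*I)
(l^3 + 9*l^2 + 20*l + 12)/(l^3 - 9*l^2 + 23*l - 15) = (l^3 + 9*l^2 + 20*l + 12)/(l^3 - 9*l^2 + 23*l - 15)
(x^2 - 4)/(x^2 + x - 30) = (x^2 - 4)/(x^2 + x - 30)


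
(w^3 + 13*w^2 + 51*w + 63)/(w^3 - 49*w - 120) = (w^2 + 10*w + 21)/(w^2 - 3*w - 40)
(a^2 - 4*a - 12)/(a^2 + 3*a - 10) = (a^2 - 4*a - 12)/(a^2 + 3*a - 10)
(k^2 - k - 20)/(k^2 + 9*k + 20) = (k - 5)/(k + 5)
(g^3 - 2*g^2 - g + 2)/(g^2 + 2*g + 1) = (g^2 - 3*g + 2)/(g + 1)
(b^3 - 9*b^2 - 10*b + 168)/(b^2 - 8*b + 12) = (b^2 - 3*b - 28)/(b - 2)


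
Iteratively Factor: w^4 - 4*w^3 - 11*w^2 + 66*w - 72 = (w - 3)*(w^3 - w^2 - 14*w + 24) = (w - 3)*(w + 4)*(w^2 - 5*w + 6) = (w - 3)^2*(w + 4)*(w - 2)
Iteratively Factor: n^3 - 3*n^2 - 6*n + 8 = (n - 4)*(n^2 + n - 2) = (n - 4)*(n + 2)*(n - 1)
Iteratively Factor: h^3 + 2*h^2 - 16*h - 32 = (h + 4)*(h^2 - 2*h - 8) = (h + 2)*(h + 4)*(h - 4)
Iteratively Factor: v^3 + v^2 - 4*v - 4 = (v + 2)*(v^2 - v - 2) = (v + 1)*(v + 2)*(v - 2)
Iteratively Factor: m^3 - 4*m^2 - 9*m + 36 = (m - 3)*(m^2 - m - 12) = (m - 4)*(m - 3)*(m + 3)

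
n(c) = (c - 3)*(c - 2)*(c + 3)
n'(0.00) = -9.00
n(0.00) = 18.00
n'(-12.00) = 471.00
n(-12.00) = -1890.00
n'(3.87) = 20.45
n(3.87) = 11.18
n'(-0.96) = -2.40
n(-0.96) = 23.91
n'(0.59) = -10.32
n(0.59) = 12.20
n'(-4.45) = 68.21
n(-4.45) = -69.68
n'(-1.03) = -1.70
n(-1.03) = 24.06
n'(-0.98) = -2.20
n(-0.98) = 23.96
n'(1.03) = -9.94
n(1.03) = 7.70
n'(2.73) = 2.44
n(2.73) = -1.13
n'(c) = (c - 3)*(c - 2) + (c - 3)*(c + 3) + (c - 2)*(c + 3)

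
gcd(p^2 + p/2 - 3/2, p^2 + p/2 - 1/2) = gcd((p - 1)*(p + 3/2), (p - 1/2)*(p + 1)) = 1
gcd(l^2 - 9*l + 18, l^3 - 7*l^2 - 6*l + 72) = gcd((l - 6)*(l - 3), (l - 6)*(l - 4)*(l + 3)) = l - 6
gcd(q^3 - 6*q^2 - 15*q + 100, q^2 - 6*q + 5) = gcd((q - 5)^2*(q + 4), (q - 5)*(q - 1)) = q - 5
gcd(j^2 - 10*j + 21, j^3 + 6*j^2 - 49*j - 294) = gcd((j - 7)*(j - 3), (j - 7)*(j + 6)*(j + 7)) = j - 7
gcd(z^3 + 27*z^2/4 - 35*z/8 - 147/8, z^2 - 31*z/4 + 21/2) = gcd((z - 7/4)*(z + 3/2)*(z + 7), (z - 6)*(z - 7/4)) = z - 7/4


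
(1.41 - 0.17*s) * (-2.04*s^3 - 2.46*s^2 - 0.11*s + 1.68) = 0.3468*s^4 - 2.4582*s^3 - 3.4499*s^2 - 0.4407*s + 2.3688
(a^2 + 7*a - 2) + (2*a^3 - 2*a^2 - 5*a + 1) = 2*a^3 - a^2 + 2*a - 1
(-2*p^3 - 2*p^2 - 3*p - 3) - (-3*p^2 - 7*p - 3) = -2*p^3 + p^2 + 4*p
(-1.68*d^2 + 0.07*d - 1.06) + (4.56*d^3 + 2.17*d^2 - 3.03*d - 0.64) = 4.56*d^3 + 0.49*d^2 - 2.96*d - 1.7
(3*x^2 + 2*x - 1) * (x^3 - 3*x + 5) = 3*x^5 + 2*x^4 - 10*x^3 + 9*x^2 + 13*x - 5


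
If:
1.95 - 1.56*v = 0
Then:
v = 1.25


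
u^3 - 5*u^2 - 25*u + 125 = (u - 5)^2*(u + 5)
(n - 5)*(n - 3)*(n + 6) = n^3 - 2*n^2 - 33*n + 90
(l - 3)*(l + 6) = l^2 + 3*l - 18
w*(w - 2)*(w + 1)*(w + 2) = w^4 + w^3 - 4*w^2 - 4*w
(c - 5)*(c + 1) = c^2 - 4*c - 5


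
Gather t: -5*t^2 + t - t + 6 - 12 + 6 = -5*t^2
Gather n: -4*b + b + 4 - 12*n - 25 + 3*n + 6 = -3*b - 9*n - 15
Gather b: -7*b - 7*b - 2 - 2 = -14*b - 4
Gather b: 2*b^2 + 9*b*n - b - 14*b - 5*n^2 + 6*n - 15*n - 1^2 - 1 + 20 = 2*b^2 + b*(9*n - 15) - 5*n^2 - 9*n + 18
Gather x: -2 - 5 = -7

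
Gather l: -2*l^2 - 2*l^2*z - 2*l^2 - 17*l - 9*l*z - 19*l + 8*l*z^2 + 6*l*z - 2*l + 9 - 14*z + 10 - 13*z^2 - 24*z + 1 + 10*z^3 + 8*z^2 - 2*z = l^2*(-2*z - 4) + l*(8*z^2 - 3*z - 38) + 10*z^3 - 5*z^2 - 40*z + 20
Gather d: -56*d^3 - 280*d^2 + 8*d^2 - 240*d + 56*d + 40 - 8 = -56*d^3 - 272*d^2 - 184*d + 32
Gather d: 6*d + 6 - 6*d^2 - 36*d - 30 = -6*d^2 - 30*d - 24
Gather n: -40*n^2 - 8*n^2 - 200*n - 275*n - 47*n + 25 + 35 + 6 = -48*n^2 - 522*n + 66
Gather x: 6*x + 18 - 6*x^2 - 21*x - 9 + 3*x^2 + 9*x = -3*x^2 - 6*x + 9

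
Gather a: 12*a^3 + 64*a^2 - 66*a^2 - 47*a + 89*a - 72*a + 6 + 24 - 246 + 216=12*a^3 - 2*a^2 - 30*a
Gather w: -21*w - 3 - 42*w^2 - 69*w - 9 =-42*w^2 - 90*w - 12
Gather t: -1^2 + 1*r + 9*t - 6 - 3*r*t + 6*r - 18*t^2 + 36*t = 7*r - 18*t^2 + t*(45 - 3*r) - 7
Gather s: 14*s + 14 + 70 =14*s + 84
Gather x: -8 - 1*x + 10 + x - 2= 0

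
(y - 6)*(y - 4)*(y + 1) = y^3 - 9*y^2 + 14*y + 24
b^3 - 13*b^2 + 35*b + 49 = (b - 7)^2*(b + 1)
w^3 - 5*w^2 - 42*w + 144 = (w - 8)*(w - 3)*(w + 6)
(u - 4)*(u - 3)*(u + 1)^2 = u^4 - 5*u^3 - u^2 + 17*u + 12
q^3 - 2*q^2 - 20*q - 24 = (q - 6)*(q + 2)^2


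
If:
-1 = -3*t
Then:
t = 1/3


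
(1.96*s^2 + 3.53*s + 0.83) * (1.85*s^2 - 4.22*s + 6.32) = 3.626*s^4 - 1.7407*s^3 - 0.973899999999997*s^2 + 18.807*s + 5.2456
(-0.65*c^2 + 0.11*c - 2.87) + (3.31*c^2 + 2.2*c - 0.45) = 2.66*c^2 + 2.31*c - 3.32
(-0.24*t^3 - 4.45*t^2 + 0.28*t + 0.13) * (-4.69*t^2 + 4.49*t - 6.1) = 1.1256*t^5 + 19.7929*t^4 - 19.8297*t^3 + 27.7925*t^2 - 1.1243*t - 0.793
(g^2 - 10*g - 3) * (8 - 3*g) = -3*g^3 + 38*g^2 - 71*g - 24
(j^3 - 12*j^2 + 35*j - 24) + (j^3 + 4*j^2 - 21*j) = 2*j^3 - 8*j^2 + 14*j - 24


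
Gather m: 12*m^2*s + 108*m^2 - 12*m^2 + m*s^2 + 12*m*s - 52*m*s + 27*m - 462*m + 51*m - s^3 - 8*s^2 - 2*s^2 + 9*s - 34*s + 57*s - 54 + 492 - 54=m^2*(12*s + 96) + m*(s^2 - 40*s - 384) - s^3 - 10*s^2 + 32*s + 384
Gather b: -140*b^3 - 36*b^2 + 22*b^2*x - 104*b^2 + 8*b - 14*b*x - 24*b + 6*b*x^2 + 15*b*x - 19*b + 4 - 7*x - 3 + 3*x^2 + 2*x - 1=-140*b^3 + b^2*(22*x - 140) + b*(6*x^2 + x - 35) + 3*x^2 - 5*x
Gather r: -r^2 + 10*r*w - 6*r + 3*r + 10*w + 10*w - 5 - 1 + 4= -r^2 + r*(10*w - 3) + 20*w - 2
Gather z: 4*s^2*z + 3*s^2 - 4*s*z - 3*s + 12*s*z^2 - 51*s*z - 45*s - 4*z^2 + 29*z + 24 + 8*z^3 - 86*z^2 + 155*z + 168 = 3*s^2 - 48*s + 8*z^3 + z^2*(12*s - 90) + z*(4*s^2 - 55*s + 184) + 192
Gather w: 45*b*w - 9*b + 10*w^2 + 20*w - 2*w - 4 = -9*b + 10*w^2 + w*(45*b + 18) - 4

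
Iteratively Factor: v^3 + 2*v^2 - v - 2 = (v + 2)*(v^2 - 1) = (v - 1)*(v + 2)*(v + 1)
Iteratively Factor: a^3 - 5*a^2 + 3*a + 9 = (a - 3)*(a^2 - 2*a - 3) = (a - 3)^2*(a + 1)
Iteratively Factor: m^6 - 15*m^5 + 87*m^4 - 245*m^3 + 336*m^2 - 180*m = (m - 5)*(m^5 - 10*m^4 + 37*m^3 - 60*m^2 + 36*m) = (m - 5)*(m - 2)*(m^4 - 8*m^3 + 21*m^2 - 18*m) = m*(m - 5)*(m - 2)*(m^3 - 8*m^2 + 21*m - 18) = m*(m - 5)*(m - 2)^2*(m^2 - 6*m + 9) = m*(m - 5)*(m - 3)*(m - 2)^2*(m - 3)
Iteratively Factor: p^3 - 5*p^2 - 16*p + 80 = (p - 4)*(p^2 - p - 20) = (p - 5)*(p - 4)*(p + 4)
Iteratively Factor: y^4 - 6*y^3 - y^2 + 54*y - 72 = (y - 3)*(y^3 - 3*y^2 - 10*y + 24) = (y - 4)*(y - 3)*(y^2 + y - 6) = (y - 4)*(y - 3)*(y + 3)*(y - 2)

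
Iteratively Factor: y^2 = (y)*(y)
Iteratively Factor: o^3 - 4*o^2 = (o)*(o^2 - 4*o) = o*(o - 4)*(o)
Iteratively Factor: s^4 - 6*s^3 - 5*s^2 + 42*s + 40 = (s - 4)*(s^3 - 2*s^2 - 13*s - 10) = (s - 5)*(s - 4)*(s^2 + 3*s + 2) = (s - 5)*(s - 4)*(s + 2)*(s + 1)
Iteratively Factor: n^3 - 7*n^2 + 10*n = (n - 2)*(n^2 - 5*n) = n*(n - 2)*(n - 5)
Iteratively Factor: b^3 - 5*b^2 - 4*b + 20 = (b + 2)*(b^2 - 7*b + 10) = (b - 5)*(b + 2)*(b - 2)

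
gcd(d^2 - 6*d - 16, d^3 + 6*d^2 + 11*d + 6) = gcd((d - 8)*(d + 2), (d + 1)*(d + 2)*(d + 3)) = d + 2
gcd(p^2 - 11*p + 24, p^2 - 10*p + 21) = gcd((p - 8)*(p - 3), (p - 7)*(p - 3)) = p - 3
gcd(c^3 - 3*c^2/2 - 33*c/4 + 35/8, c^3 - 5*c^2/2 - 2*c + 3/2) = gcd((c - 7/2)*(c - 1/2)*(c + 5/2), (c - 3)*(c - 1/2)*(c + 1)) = c - 1/2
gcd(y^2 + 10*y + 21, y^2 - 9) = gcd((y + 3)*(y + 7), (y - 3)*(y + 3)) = y + 3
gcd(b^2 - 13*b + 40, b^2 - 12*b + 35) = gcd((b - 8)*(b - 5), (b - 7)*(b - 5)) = b - 5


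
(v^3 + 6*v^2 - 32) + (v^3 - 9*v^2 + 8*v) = 2*v^3 - 3*v^2 + 8*v - 32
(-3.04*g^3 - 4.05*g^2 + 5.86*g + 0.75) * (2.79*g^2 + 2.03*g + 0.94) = -8.4816*g^5 - 17.4707*g^4 + 5.2703*g^3 + 10.1813*g^2 + 7.0309*g + 0.705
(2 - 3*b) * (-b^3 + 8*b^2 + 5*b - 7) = 3*b^4 - 26*b^3 + b^2 + 31*b - 14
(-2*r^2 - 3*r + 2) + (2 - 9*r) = -2*r^2 - 12*r + 4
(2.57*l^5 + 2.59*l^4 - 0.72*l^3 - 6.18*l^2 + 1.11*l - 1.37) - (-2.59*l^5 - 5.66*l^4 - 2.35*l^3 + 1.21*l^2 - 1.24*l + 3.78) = 5.16*l^5 + 8.25*l^4 + 1.63*l^3 - 7.39*l^2 + 2.35*l - 5.15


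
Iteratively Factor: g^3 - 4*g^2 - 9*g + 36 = (g + 3)*(g^2 - 7*g + 12) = (g - 4)*(g + 3)*(g - 3)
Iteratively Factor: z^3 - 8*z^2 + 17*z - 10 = (z - 2)*(z^2 - 6*z + 5) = (z - 2)*(z - 1)*(z - 5)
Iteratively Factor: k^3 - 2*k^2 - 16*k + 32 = (k - 2)*(k^2 - 16) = (k - 2)*(k + 4)*(k - 4)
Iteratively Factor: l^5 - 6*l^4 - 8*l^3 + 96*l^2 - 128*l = (l - 4)*(l^4 - 2*l^3 - 16*l^2 + 32*l) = (l - 4)*(l - 2)*(l^3 - 16*l) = (l - 4)^2*(l - 2)*(l^2 + 4*l) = l*(l - 4)^2*(l - 2)*(l + 4)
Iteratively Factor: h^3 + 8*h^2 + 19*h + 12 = (h + 1)*(h^2 + 7*h + 12) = (h + 1)*(h + 3)*(h + 4)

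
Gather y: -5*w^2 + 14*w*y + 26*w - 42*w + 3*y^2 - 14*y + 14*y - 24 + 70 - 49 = -5*w^2 + 14*w*y - 16*w + 3*y^2 - 3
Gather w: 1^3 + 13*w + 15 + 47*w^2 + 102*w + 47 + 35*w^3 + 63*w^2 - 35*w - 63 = 35*w^3 + 110*w^2 + 80*w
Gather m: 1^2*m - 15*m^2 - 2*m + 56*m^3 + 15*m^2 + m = 56*m^3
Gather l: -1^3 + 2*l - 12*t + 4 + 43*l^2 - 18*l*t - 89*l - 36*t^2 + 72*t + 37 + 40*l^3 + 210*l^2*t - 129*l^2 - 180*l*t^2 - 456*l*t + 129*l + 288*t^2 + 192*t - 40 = 40*l^3 + l^2*(210*t - 86) + l*(-180*t^2 - 474*t + 42) + 252*t^2 + 252*t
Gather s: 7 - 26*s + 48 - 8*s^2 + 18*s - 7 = -8*s^2 - 8*s + 48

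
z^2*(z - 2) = z^3 - 2*z^2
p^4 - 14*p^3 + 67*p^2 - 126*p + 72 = (p - 6)*(p - 4)*(p - 3)*(p - 1)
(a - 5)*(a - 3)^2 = a^3 - 11*a^2 + 39*a - 45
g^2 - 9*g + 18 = (g - 6)*(g - 3)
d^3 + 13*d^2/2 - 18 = (d - 3/2)*(d + 2)*(d + 6)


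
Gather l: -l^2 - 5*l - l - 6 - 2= -l^2 - 6*l - 8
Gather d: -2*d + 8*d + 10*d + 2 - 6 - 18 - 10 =16*d - 32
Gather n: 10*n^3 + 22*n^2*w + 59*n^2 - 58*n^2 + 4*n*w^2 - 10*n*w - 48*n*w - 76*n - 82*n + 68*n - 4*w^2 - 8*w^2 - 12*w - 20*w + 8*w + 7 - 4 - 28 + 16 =10*n^3 + n^2*(22*w + 1) + n*(4*w^2 - 58*w - 90) - 12*w^2 - 24*w - 9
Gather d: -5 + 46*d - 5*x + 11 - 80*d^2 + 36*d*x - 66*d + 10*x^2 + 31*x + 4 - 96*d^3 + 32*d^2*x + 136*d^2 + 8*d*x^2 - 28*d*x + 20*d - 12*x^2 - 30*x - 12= -96*d^3 + d^2*(32*x + 56) + d*(8*x^2 + 8*x) - 2*x^2 - 4*x - 2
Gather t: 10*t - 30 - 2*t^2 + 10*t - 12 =-2*t^2 + 20*t - 42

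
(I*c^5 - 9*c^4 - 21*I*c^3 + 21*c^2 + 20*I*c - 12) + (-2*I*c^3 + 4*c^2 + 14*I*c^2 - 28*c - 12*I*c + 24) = I*c^5 - 9*c^4 - 23*I*c^3 + 25*c^2 + 14*I*c^2 - 28*c + 8*I*c + 12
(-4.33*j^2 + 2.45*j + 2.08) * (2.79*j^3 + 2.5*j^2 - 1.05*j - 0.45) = -12.0807*j^5 - 3.9895*j^4 + 16.4747*j^3 + 4.576*j^2 - 3.2865*j - 0.936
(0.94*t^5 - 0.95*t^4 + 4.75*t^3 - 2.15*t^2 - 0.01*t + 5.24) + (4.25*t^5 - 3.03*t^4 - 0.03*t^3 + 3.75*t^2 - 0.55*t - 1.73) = 5.19*t^5 - 3.98*t^4 + 4.72*t^3 + 1.6*t^2 - 0.56*t + 3.51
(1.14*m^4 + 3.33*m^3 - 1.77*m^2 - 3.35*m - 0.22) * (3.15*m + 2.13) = 3.591*m^5 + 12.9177*m^4 + 1.5174*m^3 - 14.3226*m^2 - 7.8285*m - 0.4686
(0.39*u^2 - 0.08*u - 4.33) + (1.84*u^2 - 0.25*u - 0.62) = 2.23*u^2 - 0.33*u - 4.95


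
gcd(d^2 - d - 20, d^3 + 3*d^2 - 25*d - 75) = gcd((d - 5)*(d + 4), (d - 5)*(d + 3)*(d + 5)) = d - 5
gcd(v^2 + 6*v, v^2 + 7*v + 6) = v + 6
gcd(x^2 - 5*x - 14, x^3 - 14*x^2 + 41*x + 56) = x - 7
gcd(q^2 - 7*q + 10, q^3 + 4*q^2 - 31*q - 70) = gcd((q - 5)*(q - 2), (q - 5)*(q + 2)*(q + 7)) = q - 5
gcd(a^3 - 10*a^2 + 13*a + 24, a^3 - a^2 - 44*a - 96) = a - 8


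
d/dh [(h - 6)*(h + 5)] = 2*h - 1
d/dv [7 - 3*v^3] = -9*v^2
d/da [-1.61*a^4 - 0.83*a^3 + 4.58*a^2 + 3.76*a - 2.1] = -6.44*a^3 - 2.49*a^2 + 9.16*a + 3.76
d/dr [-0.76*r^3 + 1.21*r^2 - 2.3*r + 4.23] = -2.28*r^2 + 2.42*r - 2.3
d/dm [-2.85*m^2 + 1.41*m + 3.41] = 1.41 - 5.7*m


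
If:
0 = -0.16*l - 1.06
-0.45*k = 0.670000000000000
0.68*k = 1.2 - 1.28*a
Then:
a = 1.73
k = -1.49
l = -6.62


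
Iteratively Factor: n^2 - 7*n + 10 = (n - 2)*(n - 5)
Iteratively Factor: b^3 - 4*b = (b)*(b^2 - 4) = b*(b + 2)*(b - 2)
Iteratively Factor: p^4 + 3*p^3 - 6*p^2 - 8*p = (p + 4)*(p^3 - p^2 - 2*p) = (p - 2)*(p + 4)*(p^2 + p) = (p - 2)*(p + 1)*(p + 4)*(p)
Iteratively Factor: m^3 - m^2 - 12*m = (m - 4)*(m^2 + 3*m) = m*(m - 4)*(m + 3)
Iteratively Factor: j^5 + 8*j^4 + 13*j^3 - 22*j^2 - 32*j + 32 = (j + 2)*(j^4 + 6*j^3 + j^2 - 24*j + 16) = (j - 1)*(j + 2)*(j^3 + 7*j^2 + 8*j - 16) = (j - 1)*(j + 2)*(j + 4)*(j^2 + 3*j - 4) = (j - 1)^2*(j + 2)*(j + 4)*(j + 4)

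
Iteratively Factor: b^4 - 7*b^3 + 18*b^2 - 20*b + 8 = (b - 2)*(b^3 - 5*b^2 + 8*b - 4) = (b - 2)*(b - 1)*(b^2 - 4*b + 4) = (b - 2)^2*(b - 1)*(b - 2)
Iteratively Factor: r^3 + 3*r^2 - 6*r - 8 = (r - 2)*(r^2 + 5*r + 4) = (r - 2)*(r + 4)*(r + 1)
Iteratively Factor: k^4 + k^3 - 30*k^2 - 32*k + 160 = (k - 2)*(k^3 + 3*k^2 - 24*k - 80) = (k - 2)*(k + 4)*(k^2 - k - 20) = (k - 2)*(k + 4)^2*(k - 5)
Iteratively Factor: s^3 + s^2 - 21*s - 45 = (s + 3)*(s^2 - 2*s - 15) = (s + 3)^2*(s - 5)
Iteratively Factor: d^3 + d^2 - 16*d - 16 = (d + 1)*(d^2 - 16) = (d + 1)*(d + 4)*(d - 4)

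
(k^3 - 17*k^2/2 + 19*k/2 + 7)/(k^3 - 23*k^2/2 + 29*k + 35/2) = (k - 2)/(k - 5)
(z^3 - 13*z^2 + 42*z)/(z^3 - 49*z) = (z - 6)/(z + 7)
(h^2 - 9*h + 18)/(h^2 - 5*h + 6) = (h - 6)/(h - 2)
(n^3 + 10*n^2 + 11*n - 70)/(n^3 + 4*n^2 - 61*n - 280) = (n - 2)/(n - 8)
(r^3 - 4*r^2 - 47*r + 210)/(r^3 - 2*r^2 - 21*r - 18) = (r^2 + 2*r - 35)/(r^2 + 4*r + 3)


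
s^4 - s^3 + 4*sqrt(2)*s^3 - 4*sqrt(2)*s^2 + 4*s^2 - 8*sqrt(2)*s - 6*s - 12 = (s - 2)*(s + 1)*(s + sqrt(2))*(s + 3*sqrt(2))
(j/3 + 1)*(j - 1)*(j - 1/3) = j^3/3 + 5*j^2/9 - 11*j/9 + 1/3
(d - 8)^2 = d^2 - 16*d + 64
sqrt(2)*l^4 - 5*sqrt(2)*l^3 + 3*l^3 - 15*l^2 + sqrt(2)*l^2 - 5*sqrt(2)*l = l*(l - 5)*(l + sqrt(2))*(sqrt(2)*l + 1)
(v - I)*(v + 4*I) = v^2 + 3*I*v + 4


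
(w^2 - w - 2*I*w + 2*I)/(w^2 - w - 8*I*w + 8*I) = (w - 2*I)/(w - 8*I)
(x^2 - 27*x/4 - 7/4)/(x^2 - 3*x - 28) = (x + 1/4)/(x + 4)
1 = 1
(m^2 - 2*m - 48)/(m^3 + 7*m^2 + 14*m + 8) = (m^2 - 2*m - 48)/(m^3 + 7*m^2 + 14*m + 8)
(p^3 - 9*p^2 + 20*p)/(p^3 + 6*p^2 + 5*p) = (p^2 - 9*p + 20)/(p^2 + 6*p + 5)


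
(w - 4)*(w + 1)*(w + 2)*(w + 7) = w^4 + 6*w^3 - 17*w^2 - 78*w - 56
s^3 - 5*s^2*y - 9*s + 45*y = (s - 3)*(s + 3)*(s - 5*y)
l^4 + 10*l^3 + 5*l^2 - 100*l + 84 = (l - 2)*(l - 1)*(l + 6)*(l + 7)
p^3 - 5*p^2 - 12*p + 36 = (p - 6)*(p - 2)*(p + 3)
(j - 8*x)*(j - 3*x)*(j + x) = j^3 - 10*j^2*x + 13*j*x^2 + 24*x^3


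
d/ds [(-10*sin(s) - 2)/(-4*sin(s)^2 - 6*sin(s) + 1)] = 2*(-8*sin(s) + 10*cos(2*s) - 21)*cos(s)/(4*sin(s)^2 + 6*sin(s) - 1)^2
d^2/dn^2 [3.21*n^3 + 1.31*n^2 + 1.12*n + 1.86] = 19.26*n + 2.62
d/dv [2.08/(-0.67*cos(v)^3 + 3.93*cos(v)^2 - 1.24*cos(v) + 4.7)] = (-4.1808*cos(v)^2 + 16.3488*cos(v) - 2.5792)*sin(v)/(0.67*cos(v)^3 - 3.93*cos(v)^2 + 1.24*cos(v) - 4.7)^2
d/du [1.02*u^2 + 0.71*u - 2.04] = 2.04*u + 0.71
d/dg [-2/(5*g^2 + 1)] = 20*g/(5*g^2 + 1)^2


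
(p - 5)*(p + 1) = p^2 - 4*p - 5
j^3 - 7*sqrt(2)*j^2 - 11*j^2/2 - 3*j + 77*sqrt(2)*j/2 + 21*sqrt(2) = (j - 6)*(j + 1/2)*(j - 7*sqrt(2))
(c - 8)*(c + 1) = c^2 - 7*c - 8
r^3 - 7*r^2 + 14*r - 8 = (r - 4)*(r - 2)*(r - 1)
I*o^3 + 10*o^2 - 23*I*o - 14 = (o - 7*I)*(o - 2*I)*(I*o + 1)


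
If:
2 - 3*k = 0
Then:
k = 2/3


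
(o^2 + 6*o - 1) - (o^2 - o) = 7*o - 1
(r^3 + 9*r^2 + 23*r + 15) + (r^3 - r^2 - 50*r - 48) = 2*r^3 + 8*r^2 - 27*r - 33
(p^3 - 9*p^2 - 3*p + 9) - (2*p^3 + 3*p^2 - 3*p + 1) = -p^3 - 12*p^2 + 8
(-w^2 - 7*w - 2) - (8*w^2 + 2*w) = -9*w^2 - 9*w - 2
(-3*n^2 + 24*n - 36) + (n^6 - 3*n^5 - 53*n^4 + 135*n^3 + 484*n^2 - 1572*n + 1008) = n^6 - 3*n^5 - 53*n^4 + 135*n^3 + 481*n^2 - 1548*n + 972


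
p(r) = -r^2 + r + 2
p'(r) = 1 - 2*r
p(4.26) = -11.89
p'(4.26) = -7.52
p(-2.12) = -4.61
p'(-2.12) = 5.24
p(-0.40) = 1.44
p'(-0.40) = 1.80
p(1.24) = 1.70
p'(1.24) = -1.48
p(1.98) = 0.06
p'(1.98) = -2.96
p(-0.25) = 1.69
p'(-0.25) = 1.50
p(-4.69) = -24.69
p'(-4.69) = 10.38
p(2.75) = -2.81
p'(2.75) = -4.50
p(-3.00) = -10.00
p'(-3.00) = 7.00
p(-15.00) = -238.00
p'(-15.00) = 31.00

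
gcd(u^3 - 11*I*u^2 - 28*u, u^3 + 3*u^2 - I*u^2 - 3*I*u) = u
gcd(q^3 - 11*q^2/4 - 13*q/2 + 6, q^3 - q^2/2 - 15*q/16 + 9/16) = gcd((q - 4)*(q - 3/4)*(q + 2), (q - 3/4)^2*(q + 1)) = q - 3/4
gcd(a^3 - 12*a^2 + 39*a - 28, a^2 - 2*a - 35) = a - 7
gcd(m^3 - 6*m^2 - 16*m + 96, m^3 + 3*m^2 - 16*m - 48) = m^2 - 16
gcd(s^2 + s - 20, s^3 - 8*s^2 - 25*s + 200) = s + 5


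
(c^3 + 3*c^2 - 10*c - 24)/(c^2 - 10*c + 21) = (c^2 + 6*c + 8)/(c - 7)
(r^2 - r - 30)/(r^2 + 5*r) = (r - 6)/r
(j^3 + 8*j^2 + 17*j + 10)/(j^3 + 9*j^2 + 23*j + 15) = (j + 2)/(j + 3)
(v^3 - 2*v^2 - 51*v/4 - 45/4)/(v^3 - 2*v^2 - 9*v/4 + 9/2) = (2*v^2 - 7*v - 15)/(2*v^2 - 7*v + 6)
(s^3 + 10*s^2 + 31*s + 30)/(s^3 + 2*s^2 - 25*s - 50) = (s + 3)/(s - 5)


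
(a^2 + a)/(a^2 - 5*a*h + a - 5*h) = a/(a - 5*h)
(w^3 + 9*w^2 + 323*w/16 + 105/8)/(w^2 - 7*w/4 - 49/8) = (4*w^2 + 29*w + 30)/(2*(2*w - 7))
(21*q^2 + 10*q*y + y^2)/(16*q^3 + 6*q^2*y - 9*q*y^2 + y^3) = (21*q^2 + 10*q*y + y^2)/(16*q^3 + 6*q^2*y - 9*q*y^2 + y^3)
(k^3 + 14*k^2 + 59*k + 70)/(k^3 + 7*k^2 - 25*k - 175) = (k + 2)/(k - 5)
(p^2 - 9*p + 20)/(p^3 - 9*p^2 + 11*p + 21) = (p^2 - 9*p + 20)/(p^3 - 9*p^2 + 11*p + 21)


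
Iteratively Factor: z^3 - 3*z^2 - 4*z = (z + 1)*(z^2 - 4*z) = (z - 4)*(z + 1)*(z)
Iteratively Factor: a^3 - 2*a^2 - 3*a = (a - 3)*(a^2 + a) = a*(a - 3)*(a + 1)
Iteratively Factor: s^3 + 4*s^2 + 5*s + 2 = (s + 1)*(s^2 + 3*s + 2) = (s + 1)*(s + 2)*(s + 1)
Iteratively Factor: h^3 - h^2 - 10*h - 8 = (h + 2)*(h^2 - 3*h - 4) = (h - 4)*(h + 2)*(h + 1)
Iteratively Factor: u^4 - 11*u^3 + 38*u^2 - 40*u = (u - 5)*(u^3 - 6*u^2 + 8*u) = (u - 5)*(u - 2)*(u^2 - 4*u) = u*(u - 5)*(u - 2)*(u - 4)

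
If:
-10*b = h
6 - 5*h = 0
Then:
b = -3/25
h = 6/5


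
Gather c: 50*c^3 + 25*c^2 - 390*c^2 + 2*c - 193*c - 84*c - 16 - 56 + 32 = 50*c^3 - 365*c^2 - 275*c - 40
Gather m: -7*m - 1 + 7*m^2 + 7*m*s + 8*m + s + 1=7*m^2 + m*(7*s + 1) + s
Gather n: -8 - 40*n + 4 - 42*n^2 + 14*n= -42*n^2 - 26*n - 4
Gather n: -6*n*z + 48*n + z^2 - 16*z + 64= n*(48 - 6*z) + z^2 - 16*z + 64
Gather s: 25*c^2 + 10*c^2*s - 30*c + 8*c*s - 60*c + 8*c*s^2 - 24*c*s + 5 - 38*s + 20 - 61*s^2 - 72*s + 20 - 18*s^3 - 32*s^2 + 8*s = 25*c^2 - 90*c - 18*s^3 + s^2*(8*c - 93) + s*(10*c^2 - 16*c - 102) + 45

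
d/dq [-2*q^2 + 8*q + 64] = 8 - 4*q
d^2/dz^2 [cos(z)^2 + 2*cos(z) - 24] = -2*cos(z) - 2*cos(2*z)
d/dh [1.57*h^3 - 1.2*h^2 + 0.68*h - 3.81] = 4.71*h^2 - 2.4*h + 0.68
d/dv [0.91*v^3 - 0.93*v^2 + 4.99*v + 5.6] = 2.73*v^2 - 1.86*v + 4.99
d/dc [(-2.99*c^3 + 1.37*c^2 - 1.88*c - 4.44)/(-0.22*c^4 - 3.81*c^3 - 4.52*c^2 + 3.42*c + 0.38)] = (-0.6578*c^6 + 0.602800000000002*c^5 + 17.4937*c^4 - 38.6844*c^3 - 57.97*c^2 - 39.0964*c + 14.4704)/(0.0484*c^8 + 1.6764*c^7 + 16.5049*c^6 + 32.9376*c^5 - 5.79720000000001*c^4 - 33.8124*c^3 + 8.2612*c^2 + 2.5992*c + 0.1444)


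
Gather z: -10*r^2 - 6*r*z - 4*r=-10*r^2 - 6*r*z - 4*r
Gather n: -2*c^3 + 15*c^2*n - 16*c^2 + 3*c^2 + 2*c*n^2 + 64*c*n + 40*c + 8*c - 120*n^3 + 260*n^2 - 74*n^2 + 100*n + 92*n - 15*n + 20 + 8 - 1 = -2*c^3 - 13*c^2 + 48*c - 120*n^3 + n^2*(2*c + 186) + n*(15*c^2 + 64*c + 177) + 27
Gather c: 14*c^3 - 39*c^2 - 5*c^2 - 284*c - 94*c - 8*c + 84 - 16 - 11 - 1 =14*c^3 - 44*c^2 - 386*c + 56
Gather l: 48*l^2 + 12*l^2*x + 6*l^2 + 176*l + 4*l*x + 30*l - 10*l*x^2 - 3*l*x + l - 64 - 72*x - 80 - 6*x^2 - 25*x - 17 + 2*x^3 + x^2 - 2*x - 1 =l^2*(12*x + 54) + l*(-10*x^2 + x + 207) + 2*x^3 - 5*x^2 - 99*x - 162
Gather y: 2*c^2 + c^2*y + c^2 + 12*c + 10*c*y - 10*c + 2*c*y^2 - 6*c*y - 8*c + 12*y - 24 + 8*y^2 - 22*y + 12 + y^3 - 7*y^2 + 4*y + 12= 3*c^2 - 6*c + y^3 + y^2*(2*c + 1) + y*(c^2 + 4*c - 6)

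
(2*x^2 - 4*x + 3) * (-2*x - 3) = -4*x^3 + 2*x^2 + 6*x - 9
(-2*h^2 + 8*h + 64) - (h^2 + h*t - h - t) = -3*h^2 - h*t + 9*h + t + 64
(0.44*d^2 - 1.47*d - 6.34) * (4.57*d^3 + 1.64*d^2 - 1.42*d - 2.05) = 2.0108*d^5 - 5.9963*d^4 - 32.0094*d^3 - 9.2122*d^2 + 12.0163*d + 12.997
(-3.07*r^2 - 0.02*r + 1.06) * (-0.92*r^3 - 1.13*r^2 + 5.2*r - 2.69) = 2.8244*r^5 + 3.4875*r^4 - 16.9166*r^3 + 6.9565*r^2 + 5.5658*r - 2.8514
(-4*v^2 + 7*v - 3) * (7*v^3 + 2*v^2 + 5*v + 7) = -28*v^5 + 41*v^4 - 27*v^3 + v^2 + 34*v - 21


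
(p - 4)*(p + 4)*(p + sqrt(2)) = p^3 + sqrt(2)*p^2 - 16*p - 16*sqrt(2)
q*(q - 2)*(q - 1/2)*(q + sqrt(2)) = q^4 - 5*q^3/2 + sqrt(2)*q^3 - 5*sqrt(2)*q^2/2 + q^2 + sqrt(2)*q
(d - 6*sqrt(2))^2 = d^2 - 12*sqrt(2)*d + 72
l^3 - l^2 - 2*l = l*(l - 2)*(l + 1)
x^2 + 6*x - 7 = (x - 1)*(x + 7)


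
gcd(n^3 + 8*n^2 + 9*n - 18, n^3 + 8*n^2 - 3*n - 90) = n + 6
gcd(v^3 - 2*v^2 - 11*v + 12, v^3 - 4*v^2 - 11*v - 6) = 1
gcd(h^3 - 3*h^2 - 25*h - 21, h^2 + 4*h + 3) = h^2 + 4*h + 3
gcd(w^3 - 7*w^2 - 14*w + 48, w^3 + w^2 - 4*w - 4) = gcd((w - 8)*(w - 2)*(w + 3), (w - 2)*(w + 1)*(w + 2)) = w - 2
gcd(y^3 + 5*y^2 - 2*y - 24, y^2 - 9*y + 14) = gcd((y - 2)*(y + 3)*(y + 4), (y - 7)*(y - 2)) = y - 2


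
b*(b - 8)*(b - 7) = b^3 - 15*b^2 + 56*b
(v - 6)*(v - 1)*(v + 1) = v^3 - 6*v^2 - v + 6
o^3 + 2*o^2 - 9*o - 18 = (o - 3)*(o + 2)*(o + 3)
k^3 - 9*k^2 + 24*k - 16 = (k - 4)^2*(k - 1)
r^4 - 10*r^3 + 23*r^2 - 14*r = r*(r - 7)*(r - 2)*(r - 1)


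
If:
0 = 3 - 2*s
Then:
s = 3/2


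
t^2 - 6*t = t*(t - 6)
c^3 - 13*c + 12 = (c - 3)*(c - 1)*(c + 4)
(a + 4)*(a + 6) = a^2 + 10*a + 24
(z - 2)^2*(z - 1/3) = z^3 - 13*z^2/3 + 16*z/3 - 4/3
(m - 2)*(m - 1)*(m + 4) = m^3 + m^2 - 10*m + 8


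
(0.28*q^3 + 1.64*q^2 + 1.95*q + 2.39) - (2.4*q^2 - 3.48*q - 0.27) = 0.28*q^3 - 0.76*q^2 + 5.43*q + 2.66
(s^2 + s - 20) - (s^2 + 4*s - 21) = 1 - 3*s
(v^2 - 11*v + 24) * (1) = v^2 - 11*v + 24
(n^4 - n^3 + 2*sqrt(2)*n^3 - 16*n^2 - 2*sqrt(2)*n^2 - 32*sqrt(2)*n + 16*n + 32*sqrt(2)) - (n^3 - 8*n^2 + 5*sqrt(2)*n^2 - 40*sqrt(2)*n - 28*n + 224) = n^4 - 2*n^3 + 2*sqrt(2)*n^3 - 7*sqrt(2)*n^2 - 8*n^2 + 8*sqrt(2)*n + 44*n - 224 + 32*sqrt(2)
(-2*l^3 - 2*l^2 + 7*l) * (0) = 0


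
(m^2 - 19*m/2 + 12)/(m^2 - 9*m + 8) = (m - 3/2)/(m - 1)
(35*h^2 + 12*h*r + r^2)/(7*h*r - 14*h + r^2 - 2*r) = (5*h + r)/(r - 2)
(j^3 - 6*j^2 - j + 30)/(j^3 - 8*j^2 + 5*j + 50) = (j - 3)/(j - 5)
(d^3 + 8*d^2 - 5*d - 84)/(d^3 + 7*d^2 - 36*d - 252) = (d^2 + d - 12)/(d^2 - 36)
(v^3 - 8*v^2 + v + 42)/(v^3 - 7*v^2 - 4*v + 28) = (v - 3)/(v - 2)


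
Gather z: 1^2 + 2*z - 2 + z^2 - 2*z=z^2 - 1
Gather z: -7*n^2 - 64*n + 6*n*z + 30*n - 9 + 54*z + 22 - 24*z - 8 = -7*n^2 - 34*n + z*(6*n + 30) + 5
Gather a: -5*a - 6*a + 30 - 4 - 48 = -11*a - 22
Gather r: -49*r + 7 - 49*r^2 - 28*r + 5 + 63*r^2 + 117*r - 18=14*r^2 + 40*r - 6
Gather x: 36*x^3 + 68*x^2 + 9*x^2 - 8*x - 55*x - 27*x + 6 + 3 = 36*x^3 + 77*x^2 - 90*x + 9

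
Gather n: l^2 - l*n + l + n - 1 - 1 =l^2 + l + n*(1 - l) - 2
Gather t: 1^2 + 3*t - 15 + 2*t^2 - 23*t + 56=2*t^2 - 20*t + 42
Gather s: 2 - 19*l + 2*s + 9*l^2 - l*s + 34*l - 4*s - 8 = 9*l^2 + 15*l + s*(-l - 2) - 6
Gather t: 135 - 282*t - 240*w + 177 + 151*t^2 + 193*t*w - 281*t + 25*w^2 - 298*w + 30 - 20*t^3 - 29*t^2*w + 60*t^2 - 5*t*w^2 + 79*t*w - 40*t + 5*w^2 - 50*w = -20*t^3 + t^2*(211 - 29*w) + t*(-5*w^2 + 272*w - 603) + 30*w^2 - 588*w + 342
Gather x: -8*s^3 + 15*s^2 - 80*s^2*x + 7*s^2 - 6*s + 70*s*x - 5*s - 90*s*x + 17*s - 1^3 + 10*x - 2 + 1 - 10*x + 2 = -8*s^3 + 22*s^2 + 6*s + x*(-80*s^2 - 20*s)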